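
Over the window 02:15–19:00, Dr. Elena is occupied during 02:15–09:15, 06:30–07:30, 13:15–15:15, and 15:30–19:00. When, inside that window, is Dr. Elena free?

The merged coverage is 02:15-09:15, 13:15-15:15, 15:30-19:00.
Gaps within 02:15-19:00: 09:15-13:15, 15:15-15:30.

09:15-13:15, 15:15-15:30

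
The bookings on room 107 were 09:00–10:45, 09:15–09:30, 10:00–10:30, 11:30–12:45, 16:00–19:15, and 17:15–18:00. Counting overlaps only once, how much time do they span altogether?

Merged: 09:00–10:45, 11:30–12:45, 16:00–19:15.
Lengths: 1 h 45 min + 1 h 15 min + 3 h 15 min = 6 h 15 min.

6 h 15 min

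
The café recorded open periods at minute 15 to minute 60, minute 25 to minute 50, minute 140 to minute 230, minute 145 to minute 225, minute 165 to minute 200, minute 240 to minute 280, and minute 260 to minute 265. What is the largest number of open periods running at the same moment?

At minute 165, 3 of the intervals are simultaneously active.
No point has more.

3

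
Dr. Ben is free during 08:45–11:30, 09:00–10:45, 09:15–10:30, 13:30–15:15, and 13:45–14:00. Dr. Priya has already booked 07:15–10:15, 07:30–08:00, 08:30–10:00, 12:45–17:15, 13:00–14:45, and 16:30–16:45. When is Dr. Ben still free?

Merge the first list: 08:45-11:30, 13:30-15:15.
Merge the second list: 07:15-10:15, 12:45-17:15.
08:45-11:30 minus B → 10:15-11:30.
13:30-15:15: fully covered by B → removed.

10:15-11:30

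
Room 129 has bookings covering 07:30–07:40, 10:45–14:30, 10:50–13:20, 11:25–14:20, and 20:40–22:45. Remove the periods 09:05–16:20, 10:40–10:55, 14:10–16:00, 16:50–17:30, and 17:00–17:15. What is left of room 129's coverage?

07:30–07:40, 20:40–22:45

Merge the first list: 07:30–07:40, 10:45–14:30, 20:40–22:45.
Merge the second list: 09:05–16:20, 16:50–17:30.
07:30–07:40: no B overlap → unchanged.
10:45–14:30: fully covered by B → removed.
20:40–22:45: no B overlap → unchanged.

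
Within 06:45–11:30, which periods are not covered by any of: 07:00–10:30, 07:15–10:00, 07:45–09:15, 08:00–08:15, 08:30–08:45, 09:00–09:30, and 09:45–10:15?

06:45-07:00, 10:30-11:30

After merging, the occupied span is 07:00-10:30.
Uncovered inside 06:45-11:30: 06:45-07:00, 10:30-11:30.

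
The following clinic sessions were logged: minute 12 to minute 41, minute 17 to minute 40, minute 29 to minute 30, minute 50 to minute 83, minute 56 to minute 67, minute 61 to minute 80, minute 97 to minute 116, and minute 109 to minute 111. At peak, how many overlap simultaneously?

Sweep endpoints in order; track running count of active intervals.
Peak of 3 reached at minute 29.

3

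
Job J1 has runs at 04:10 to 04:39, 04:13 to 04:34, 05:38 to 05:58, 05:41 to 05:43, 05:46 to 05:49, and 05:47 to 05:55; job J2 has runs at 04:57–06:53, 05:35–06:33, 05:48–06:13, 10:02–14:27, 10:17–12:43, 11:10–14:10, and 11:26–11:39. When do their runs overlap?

A, merged: 04:10–04:39, 05:38–05:58.
B, merged: 04:57–06:53, 10:02–14:27.
04:10–04:39: no overlap with the second set.
05:38–05:58 meets the second set on 05:38–05:58.

05:38–05:58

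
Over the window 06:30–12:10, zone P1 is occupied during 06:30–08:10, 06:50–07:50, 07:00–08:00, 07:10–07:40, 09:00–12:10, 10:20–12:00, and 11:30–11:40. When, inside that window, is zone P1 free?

08:10-09:00

The merged coverage is 06:30-08:10, 09:00-12:10.
Uncovered inside 06:30-12:10: 08:10-09:00.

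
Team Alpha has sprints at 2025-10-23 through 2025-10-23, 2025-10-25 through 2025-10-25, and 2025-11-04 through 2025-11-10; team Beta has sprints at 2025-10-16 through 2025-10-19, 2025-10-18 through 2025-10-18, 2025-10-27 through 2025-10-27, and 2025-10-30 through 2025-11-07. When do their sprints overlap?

2025-11-04 through 2025-11-07

B, merged: 2025-10-16 through 2025-10-19, 2025-10-27 through 2025-10-27, 2025-10-30 through 2025-11-07.
2025-10-23 through 2025-10-23 falls entirely outside B.
2025-10-25 through 2025-10-25 falls entirely outside B.
2025-11-04 through 2025-11-10 overlaps B on 2025-11-04 through 2025-11-07.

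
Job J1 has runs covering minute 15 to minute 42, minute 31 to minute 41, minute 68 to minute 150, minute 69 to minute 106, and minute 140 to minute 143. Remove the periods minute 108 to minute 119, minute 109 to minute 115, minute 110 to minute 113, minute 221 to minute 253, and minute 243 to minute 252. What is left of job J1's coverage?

minute 15 to minute 42, minute 68 to minute 108, minute 119 to minute 150

Merge the first list: minute 15 to minute 42, minute 68 to minute 150.
Merge the second list: minute 108 to minute 119, minute 221 to minute 253.
minute 15 to minute 42: nothing removed.
minute 68 to minute 150 \ B = minute 68 to minute 108, minute 119 to minute 150.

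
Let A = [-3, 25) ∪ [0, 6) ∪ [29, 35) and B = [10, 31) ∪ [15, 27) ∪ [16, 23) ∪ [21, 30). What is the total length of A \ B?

17

First set merges to [-3, 25), [29, 35).
Second set merges to [10, 31).
A \ B = [-3, 10), [31, 35).
Total: 13 + 4 = 17.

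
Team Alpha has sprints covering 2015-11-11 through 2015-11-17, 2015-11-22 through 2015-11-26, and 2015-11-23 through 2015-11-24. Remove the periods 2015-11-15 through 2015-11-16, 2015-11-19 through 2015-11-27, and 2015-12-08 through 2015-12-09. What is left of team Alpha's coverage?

2015-11-11 through 2015-11-14, 2015-11-17 through 2015-11-17

A, merged: 2015-11-11 through 2015-11-17, 2015-11-22 through 2015-11-26.
2015-11-11 through 2015-11-17 with B removed leaves 2015-11-11 through 2015-11-14, 2015-11-17 through 2015-11-17.
2015-11-22 through 2015-11-26 lies entirely inside B → drops out.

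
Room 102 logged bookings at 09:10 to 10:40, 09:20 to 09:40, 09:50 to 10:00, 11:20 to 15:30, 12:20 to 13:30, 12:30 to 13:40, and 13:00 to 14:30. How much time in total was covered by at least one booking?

Merged: 09:10-10:40, 11:20-15:30.
Lengths: 1 h 30 min + 4 h 10 min = 5 h 40 min.

5 h 40 min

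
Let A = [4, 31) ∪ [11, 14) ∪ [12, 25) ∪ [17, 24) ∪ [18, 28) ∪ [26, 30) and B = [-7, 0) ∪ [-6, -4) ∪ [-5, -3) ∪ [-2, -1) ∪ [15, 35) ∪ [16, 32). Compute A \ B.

[4, 15)

A, merged: [4, 31).
B, merged: [-7, 0), [15, 35).
[4, 31) minus B → [4, 15).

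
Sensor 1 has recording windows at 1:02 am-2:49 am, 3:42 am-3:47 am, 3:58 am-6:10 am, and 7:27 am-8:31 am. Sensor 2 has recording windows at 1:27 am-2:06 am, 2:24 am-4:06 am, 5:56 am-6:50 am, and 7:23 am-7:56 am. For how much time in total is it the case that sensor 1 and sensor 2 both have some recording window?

2 h

A ∩ B = 1:27 am–2:06 am, 2:24 am–2:49 am, 3:42 am–3:47 am, 3:58 am–4:06 am, 5:56 am–6:10 am, 7:27 am–7:56 am.
Total: 39 min + 25 min + 5 min + 8 min + 14 min + 29 min = 2 h.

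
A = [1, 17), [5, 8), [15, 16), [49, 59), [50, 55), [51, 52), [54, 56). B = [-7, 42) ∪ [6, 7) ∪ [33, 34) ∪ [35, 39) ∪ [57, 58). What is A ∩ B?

Merge the first list: [1, 17), [49, 59).
Merge the second list: [-7, 42), [57, 58).
[1, 17) meets the second set on [1, 17).
[49, 59) meets the second set on [57, 58).

[1, 17) ∪ [57, 58)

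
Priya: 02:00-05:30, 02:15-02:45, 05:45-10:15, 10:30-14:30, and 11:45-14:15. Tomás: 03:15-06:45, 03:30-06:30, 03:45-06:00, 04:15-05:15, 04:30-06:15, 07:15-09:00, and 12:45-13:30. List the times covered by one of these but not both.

A, merged: 02:00–05:30, 05:45–10:15, 10:30–14:30.
B, merged: 03:15–06:45, 07:15–09:00, 12:45–13:30.
A \ B = 02:00–03:15, 06:45–07:15, 09:00–10:15, 10:30–12:45, 13:30–14:30.
B \ A = 05:30–05:45.
Union of the two gives the symmetric difference.

02:00–03:15, 05:30–05:45, 06:45–07:15, 09:00–10:15, 10:30–12:45, 13:30–14:30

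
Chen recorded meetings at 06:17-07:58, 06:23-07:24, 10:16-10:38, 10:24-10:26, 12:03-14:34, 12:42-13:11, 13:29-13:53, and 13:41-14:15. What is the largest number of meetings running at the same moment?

3

At 13:41, 3 of the intervals are simultaneously active.
No point has more.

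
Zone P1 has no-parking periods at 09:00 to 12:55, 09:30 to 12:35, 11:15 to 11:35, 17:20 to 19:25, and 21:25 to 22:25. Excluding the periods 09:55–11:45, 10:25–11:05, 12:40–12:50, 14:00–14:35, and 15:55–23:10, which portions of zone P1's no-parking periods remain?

09:00–09:55, 11:45–12:40, 12:50–12:55

First set merges to 09:00–12:55, 17:20–19:25, 21:25–22:25.
Second set merges to 09:55–11:45, 12:40–12:50, 14:00–14:35, 15:55–23:10.
09:00–12:55 \ B = 09:00–09:55, 11:45–12:40, 12:50–12:55.
17:20–19:25: entirely removed.
21:25–22:25: entirely removed.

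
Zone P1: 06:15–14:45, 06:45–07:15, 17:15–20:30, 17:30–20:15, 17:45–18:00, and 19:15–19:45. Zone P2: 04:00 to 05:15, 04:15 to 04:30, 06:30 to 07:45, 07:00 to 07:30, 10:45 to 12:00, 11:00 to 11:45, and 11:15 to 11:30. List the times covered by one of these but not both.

04:00-05:15, 06:15-06:30, 07:45-10:45, 12:00-14:45, 17:15-20:30

First set merges to 06:15-14:45, 17:15-20:30.
Second set merges to 04:00-05:15, 06:30-07:45, 10:45-12:00.
A \ B = 06:15-06:30, 07:45-10:45, 12:00-14:45, 17:15-20:30.
B \ A = 04:00-05:15.
Union of the two gives the symmetric difference.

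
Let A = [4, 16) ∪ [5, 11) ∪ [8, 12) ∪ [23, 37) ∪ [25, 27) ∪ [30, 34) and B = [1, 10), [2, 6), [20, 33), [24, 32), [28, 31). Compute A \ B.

First set merges to [4, 16), [23, 37).
Second set merges to [1, 10), [20, 33).
[4, 16) with B removed leaves [10, 16).
[23, 37) with B removed leaves [33, 37).

[10, 16) ∪ [33, 37)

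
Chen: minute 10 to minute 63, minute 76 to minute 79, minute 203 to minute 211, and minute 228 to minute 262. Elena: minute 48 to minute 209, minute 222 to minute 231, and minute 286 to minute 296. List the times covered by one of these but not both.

A but not B: minute 10 to minute 48, minute 209 to minute 211, minute 231 to minute 262.
B but not A: minute 63 to minute 76, minute 79 to minute 203, minute 222 to minute 228, minute 286 to minute 296.
Combining gives A △ B.

minute 10 to minute 48, minute 63 to minute 76, minute 79 to minute 203, minute 209 to minute 211, minute 222 to minute 228, minute 231 to minute 262, minute 286 to minute 296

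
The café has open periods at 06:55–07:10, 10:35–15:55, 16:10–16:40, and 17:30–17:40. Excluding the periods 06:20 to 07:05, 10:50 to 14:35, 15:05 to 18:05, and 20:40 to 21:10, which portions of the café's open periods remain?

07:05–07:10, 10:35–10:50, 14:35–15:05

06:55–07:10 \ B = 07:05–07:10.
10:35–15:55 \ B = 10:35–10:50, 14:35–15:05.
16:10–16:40: entirely removed.
17:30–17:40: entirely removed.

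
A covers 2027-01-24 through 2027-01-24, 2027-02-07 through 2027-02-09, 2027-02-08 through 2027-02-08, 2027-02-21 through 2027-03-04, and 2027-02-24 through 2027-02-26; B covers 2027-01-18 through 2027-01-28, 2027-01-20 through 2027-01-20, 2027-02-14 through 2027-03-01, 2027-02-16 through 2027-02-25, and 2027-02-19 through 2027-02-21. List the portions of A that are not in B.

First set merges to 2027-01-24 through 2027-01-24, 2027-02-07 through 2027-02-09, 2027-02-21 through 2027-03-04.
Second set merges to 2027-01-18 through 2027-01-28, 2027-02-14 through 2027-03-01.
2027-01-24 through 2027-01-24 lies entirely inside B → drops out.
2027-02-07 through 2027-02-09 is untouched.
2027-02-21 through 2027-03-04 with B removed leaves 2027-03-02 through 2027-03-04.

2027-02-07 through 2027-02-09, 2027-03-02 through 2027-03-04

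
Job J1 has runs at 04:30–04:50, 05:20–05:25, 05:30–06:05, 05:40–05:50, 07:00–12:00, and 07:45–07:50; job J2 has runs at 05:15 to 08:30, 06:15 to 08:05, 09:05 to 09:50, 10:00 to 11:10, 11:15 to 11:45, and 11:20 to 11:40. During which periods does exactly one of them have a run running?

04:30–04:50, 05:15–05:20, 05:25–05:30, 06:05–07:00, 08:30–09:05, 09:50–10:00, 11:10–11:15, 11:45–12:00

First set merges to 04:30–04:50, 05:20–05:25, 05:30–06:05, 07:00–12:00.
Second set merges to 05:15–08:30, 09:05–09:50, 10:00–11:10, 11:15–11:45.
Only in the first: 04:30–04:50, 08:30–09:05, 09:50–10:00, 11:10–11:15, 11:45–12:00.
Only in the second: 05:15–05:20, 05:25–05:30, 06:05–07:00.
Together these are the periods covered by exactly one.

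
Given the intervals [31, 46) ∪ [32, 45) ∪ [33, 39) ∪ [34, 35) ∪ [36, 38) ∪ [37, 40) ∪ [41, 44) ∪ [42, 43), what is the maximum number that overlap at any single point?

5

Walk the sorted start/end points keeping a running depth.
The depth first hits 5 at 37.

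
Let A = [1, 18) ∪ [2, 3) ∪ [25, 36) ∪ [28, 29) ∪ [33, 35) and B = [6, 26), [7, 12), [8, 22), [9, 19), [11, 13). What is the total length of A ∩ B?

First set merges to [1, 18), [25, 36).
Second set merges to [6, 26).
A ∩ B = [6, 18), [25, 26).
Total: 12 + 1 = 13.

13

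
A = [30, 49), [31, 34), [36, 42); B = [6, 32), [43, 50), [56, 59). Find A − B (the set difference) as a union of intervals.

First set merges to [30, 49).
[30, 49) with B removed leaves [32, 43).

[32, 43)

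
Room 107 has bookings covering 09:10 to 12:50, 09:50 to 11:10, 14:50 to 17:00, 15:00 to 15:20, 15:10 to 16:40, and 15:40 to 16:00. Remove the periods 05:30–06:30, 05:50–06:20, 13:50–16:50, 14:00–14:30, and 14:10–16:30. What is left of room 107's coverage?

09:10–12:50, 16:50–17:00

Merge the first list: 09:10–12:50, 14:50–17:00.
Merge the second list: 05:30–06:30, 13:50–16:50.
09:10–12:50 is untouched.
14:50–17:00 with B removed leaves 16:50–17:00.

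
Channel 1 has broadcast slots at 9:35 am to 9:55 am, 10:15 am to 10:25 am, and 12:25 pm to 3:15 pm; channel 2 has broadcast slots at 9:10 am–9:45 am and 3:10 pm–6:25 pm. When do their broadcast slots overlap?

9:35 am–9:55 am meets the second set on 9:35 am–9:45 am.
10:15 am–10:25 am: no overlap with the second set.
12:25 pm–3:15 pm meets the second set on 3:10 pm–3:15 pm.

9:35 am–9:45 am, 3:10 pm–3:15 pm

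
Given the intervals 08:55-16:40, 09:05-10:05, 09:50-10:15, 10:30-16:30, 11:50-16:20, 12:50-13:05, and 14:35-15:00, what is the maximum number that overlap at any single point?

Sweep endpoints in order; track running count of active intervals.
Peak of 4 reached at 12:50.

4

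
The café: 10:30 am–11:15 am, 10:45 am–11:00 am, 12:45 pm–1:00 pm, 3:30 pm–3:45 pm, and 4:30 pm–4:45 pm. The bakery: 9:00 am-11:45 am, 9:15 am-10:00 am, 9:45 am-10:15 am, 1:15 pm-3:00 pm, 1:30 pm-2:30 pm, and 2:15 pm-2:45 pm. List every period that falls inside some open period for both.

10:30 am–11:15 am

Merge the first list: 10:30 am–11:15 am, 12:45 pm–1:00 pm, 3:30 pm–3:45 pm, 4:30 pm–4:45 pm.
Merge the second list: 9:00 am–11:45 am, 1:15 pm–3:00 pm.
10:30 am–11:15 am overlaps B on 10:30 am–11:15 am.
12:45 pm–1:00 pm falls entirely outside B.
3:30 pm–3:45 pm falls entirely outside B.
4:30 pm–4:45 pm falls entirely outside B.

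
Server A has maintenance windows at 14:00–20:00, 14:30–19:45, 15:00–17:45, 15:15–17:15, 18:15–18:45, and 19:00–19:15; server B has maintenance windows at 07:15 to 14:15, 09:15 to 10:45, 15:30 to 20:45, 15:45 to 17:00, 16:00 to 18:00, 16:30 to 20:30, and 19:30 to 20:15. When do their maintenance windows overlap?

14:00–14:15, 15:30–20:00

Merge the first list: 14:00–20:00.
Merge the second list: 07:15–14:15, 15:30–20:45.
14:00–20:00 meets the second set on 14:00–14:15, 15:30–20:00.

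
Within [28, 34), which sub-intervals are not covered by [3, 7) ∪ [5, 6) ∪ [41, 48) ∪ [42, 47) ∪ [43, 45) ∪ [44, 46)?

After merging, the occupied span is [3, 7), [41, 48).
Complement within [28, 34): [28, 34).

[28, 34)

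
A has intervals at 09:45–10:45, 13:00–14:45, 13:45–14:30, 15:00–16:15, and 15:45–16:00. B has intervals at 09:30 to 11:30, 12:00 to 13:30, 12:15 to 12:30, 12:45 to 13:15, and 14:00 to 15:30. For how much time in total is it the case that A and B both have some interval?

First set merges to 09:45–10:45, 13:00–14:45, 15:00–16:15.
Second set merges to 09:30–11:30, 12:00–13:30, 14:00–15:30.
A ∩ B = 09:45–10:45, 13:00–13:30, 14:00–14:45, 15:00–15:30.
Total: 1 h + 30 min + 45 min + 30 min = 2 h 45 min.

2 h 45 min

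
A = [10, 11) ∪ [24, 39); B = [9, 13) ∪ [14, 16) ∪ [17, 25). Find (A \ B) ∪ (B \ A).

[9, 10) ∪ [11, 13) ∪ [14, 16) ∪ [17, 24) ∪ [25, 39)

Only in the first: [25, 39).
Only in the second: [9, 10), [11, 13), [14, 16), [17, 24).
Together these are the periods covered by exactly one.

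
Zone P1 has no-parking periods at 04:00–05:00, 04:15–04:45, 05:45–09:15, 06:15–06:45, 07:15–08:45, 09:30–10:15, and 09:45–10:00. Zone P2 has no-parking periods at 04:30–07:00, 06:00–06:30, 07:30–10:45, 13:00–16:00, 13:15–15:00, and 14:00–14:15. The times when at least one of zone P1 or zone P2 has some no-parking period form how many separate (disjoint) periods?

First set merges to 04:00–05:00, 05:45–09:15, 09:30–10:15.
Second set merges to 04:30–07:00, 07:30–10:45, 13:00–16:00.
A ∪ B = 04:00–10:45, 13:00–16:00.
That is 2 disjoint pieces.

2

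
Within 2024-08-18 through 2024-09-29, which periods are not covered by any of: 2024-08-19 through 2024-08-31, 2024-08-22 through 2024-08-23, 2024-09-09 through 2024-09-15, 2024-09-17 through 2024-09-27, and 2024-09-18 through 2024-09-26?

Covered (merged): 2024-08-19 through 2024-08-31, 2024-09-09 through 2024-09-15, 2024-09-17 through 2024-09-27.
Uncovered inside 2024-08-18 through 2024-09-29: 2024-08-18 through 2024-08-18, 2024-09-01 through 2024-09-08, 2024-09-16 through 2024-09-16, 2024-09-28 through 2024-09-29.

2024-08-18 through 2024-08-18, 2024-09-01 through 2024-09-08, 2024-09-16 through 2024-09-16, 2024-09-28 through 2024-09-29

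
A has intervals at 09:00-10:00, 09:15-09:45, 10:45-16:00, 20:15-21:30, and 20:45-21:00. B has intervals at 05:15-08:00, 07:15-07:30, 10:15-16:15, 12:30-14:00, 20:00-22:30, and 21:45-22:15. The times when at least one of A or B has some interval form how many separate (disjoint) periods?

4

First set merges to 09:00–10:00, 10:45–16:00, 20:15–21:30.
Second set merges to 05:15–08:00, 10:15–16:15, 20:00–22:30.
A ∪ B = 05:15–08:00, 09:00–10:00, 10:15–16:15, 20:00–22:30.
That is 4 disjoint pieces.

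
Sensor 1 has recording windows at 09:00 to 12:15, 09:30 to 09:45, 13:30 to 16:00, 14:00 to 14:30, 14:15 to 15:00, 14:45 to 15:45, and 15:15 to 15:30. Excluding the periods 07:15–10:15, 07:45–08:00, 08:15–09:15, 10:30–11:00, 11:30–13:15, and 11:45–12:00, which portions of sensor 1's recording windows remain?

10:15-10:30, 11:00-11:30, 13:30-16:00

Merge the first list: 09:00-12:15, 13:30-16:00.
Merge the second list: 07:15-10:15, 10:30-11:00, 11:30-13:15.
09:00-12:15 with B removed leaves 10:15-10:30, 11:00-11:30.
13:30-16:00 is untouched.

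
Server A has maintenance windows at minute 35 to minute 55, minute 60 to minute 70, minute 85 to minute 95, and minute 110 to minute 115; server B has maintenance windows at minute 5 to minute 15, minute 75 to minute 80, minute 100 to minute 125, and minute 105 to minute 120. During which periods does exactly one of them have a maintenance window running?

minute 5 to minute 15, minute 35 to minute 55, minute 60 to minute 70, minute 75 to minute 80, minute 85 to minute 95, minute 100 to minute 110, minute 115 to minute 125

Second set merges to minute 5 to minute 15, minute 75 to minute 80, minute 100 to minute 125.
Only in the first: minute 35 to minute 55, minute 60 to minute 70, minute 85 to minute 95.
Only in the second: minute 5 to minute 15, minute 75 to minute 80, minute 100 to minute 110, minute 115 to minute 125.
Together these are the periods covered by exactly one.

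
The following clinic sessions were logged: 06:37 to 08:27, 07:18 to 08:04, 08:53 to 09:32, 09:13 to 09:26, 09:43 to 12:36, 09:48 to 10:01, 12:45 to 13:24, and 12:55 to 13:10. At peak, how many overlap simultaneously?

2

Walk the sorted start/end points keeping a running depth.
The depth first hits 2 at 07:18.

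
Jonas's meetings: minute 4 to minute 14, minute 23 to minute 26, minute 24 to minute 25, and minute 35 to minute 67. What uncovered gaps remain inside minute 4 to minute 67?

The merged coverage is minute 4 to minute 14, minute 23 to minute 26, minute 35 to minute 67.
Complement within minute 4 to minute 67: minute 14 to minute 23, minute 26 to minute 35.

minute 14 to minute 23, minute 26 to minute 35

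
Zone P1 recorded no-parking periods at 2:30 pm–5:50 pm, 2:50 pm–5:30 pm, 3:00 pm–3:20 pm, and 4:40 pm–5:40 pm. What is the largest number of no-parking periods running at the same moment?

3

Sweep endpoints in order; track running count of active intervals.
Peak of 3 reached at 3:00 pm.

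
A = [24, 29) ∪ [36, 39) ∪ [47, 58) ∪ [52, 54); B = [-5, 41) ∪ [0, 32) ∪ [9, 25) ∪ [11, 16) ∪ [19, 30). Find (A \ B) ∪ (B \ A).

[-5, 24) ∪ [29, 36) ∪ [39, 41) ∪ [47, 58)

First set merges to [24, 29), [36, 39), [47, 58).
Second set merges to [-5, 41).
A but not B: [47, 58).
B but not A: [-5, 24), [29, 36), [39, 41).
Combining gives A △ B.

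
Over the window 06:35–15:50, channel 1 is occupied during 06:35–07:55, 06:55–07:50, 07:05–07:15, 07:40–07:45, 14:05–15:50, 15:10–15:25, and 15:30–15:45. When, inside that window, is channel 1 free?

07:55–14:05

After merging, the occupied span is 06:35–07:55, 14:05–15:50.
Uncovered inside 06:35–15:50: 07:55–14:05.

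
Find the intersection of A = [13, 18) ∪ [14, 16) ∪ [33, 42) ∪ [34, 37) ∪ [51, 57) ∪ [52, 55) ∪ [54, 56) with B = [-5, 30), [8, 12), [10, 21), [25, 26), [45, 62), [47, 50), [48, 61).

First set merges to [13, 18), [33, 42), [51, 57).
Second set merges to [-5, 30), [45, 62).
[13, 18) meets the second set on [13, 18).
[33, 42): no overlap with the second set.
[51, 57) meets the second set on [51, 57).

[13, 18) ∪ [51, 57)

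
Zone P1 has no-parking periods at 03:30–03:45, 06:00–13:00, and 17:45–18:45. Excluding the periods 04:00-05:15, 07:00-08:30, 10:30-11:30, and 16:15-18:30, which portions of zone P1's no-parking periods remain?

03:30-03:45: nothing removed.
06:00-13:00 \ B = 06:00-07:00, 08:30-10:30, 11:30-13:00.
17:45-18:45 \ B = 18:30-18:45.

03:30-03:45, 06:00-07:00, 08:30-10:30, 11:30-13:00, 18:30-18:45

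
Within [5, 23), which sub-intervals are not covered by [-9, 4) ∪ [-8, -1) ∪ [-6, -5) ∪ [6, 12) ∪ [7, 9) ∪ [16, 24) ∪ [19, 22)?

The merged coverage is [-9, 4), [6, 12), [16, 24).
Complement within [5, 23): [5, 6), [12, 16).

[5, 6) ∪ [12, 16)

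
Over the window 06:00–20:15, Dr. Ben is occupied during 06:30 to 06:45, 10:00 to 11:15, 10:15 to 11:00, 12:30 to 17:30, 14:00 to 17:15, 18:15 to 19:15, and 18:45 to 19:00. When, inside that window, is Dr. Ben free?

The merged coverage is 06:30–06:45, 10:00–11:15, 12:30–17:30, 18:15–19:15.
Gaps within 06:00–20:15: 06:00–06:30, 06:45–10:00, 11:15–12:30, 17:30–18:15, 19:15–20:15.

06:00–06:30, 06:45–10:00, 11:15–12:30, 17:30–18:15, 19:15–20:15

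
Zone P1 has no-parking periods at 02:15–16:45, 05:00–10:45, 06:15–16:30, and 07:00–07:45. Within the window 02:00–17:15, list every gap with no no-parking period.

Covered (merged): 02:15–16:45.
Complement within 02:00–17:15: 02:00–02:15, 16:45–17:15.

02:00–02:15, 16:45–17:15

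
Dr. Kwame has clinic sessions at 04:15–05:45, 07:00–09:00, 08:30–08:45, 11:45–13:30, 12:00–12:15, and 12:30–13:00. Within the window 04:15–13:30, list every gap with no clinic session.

05:45–07:00, 09:00–11:45

The merged coverage is 04:15–05:45, 07:00–09:00, 11:45–13:30.
Gaps within 04:15–13:30: 05:45–07:00, 09:00–11:45.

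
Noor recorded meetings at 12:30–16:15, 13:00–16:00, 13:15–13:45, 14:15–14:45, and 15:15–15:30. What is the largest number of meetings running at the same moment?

At 13:15, 3 of the intervals are simultaneously active.
No point has more.

3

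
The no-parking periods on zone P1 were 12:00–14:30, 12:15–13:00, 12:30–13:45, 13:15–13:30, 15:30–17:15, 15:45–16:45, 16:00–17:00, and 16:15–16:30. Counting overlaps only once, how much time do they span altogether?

Merged: 12:00–14:30, 15:30–17:15.
Lengths: 2 h 30 min + 1 h 45 min = 4 h 15 min.

4 h 15 min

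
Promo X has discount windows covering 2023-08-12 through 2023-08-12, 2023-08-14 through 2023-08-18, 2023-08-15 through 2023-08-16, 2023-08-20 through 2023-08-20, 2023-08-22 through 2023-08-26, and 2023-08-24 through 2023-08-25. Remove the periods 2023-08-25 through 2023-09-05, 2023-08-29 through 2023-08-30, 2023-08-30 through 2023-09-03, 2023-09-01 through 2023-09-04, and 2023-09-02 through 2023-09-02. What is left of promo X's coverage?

2023-08-12 through 2023-08-12, 2023-08-14 through 2023-08-18, 2023-08-20 through 2023-08-20, 2023-08-22 through 2023-08-24

First set merges to 2023-08-12 through 2023-08-12, 2023-08-14 through 2023-08-18, 2023-08-20 through 2023-08-20, 2023-08-22 through 2023-08-26.
Second set merges to 2023-08-25 through 2023-09-05.
2023-08-12 through 2023-08-12: no B overlap → unchanged.
2023-08-14 through 2023-08-18: no B overlap → unchanged.
2023-08-20 through 2023-08-20: no B overlap → unchanged.
2023-08-22 through 2023-08-26 minus B → 2023-08-22 through 2023-08-24.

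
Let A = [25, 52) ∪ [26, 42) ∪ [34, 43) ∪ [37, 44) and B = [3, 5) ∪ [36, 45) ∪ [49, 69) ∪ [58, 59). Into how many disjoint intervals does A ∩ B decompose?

Merge the first list: [25, 52).
Merge the second list: [3, 5), [36, 45), [49, 69).
A ∩ B = [36, 45), [49, 52).
That is 2 disjoint pieces.

2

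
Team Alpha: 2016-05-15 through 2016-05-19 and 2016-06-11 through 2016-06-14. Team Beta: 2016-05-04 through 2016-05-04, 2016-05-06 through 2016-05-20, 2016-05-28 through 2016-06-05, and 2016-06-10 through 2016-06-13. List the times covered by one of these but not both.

2016-05-04 through 2016-05-04, 2016-05-06 through 2016-05-14, 2016-05-20 through 2016-05-20, 2016-05-28 through 2016-06-05, 2016-06-10 through 2016-06-10, 2016-06-14 through 2016-06-14

A \ B = 2016-06-14 through 2016-06-14.
B \ A = 2016-05-04 through 2016-05-04, 2016-05-06 through 2016-05-14, 2016-05-20 through 2016-05-20, 2016-05-28 through 2016-06-05, 2016-06-10 through 2016-06-10.
Union of the two gives the symmetric difference.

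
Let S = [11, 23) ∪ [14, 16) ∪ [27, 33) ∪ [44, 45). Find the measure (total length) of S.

19

Merged: [11, 23), [27, 33), [44, 45).
Lengths: 12 + 6 + 1 = 19.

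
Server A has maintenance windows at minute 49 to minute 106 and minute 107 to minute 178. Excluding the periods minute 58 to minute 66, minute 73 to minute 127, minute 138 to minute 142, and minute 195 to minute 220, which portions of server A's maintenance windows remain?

minute 49 to minute 106 minus B → minute 49 to minute 58, minute 66 to minute 73.
minute 107 to minute 178 minus B → minute 127 to minute 138, minute 142 to minute 178.

minute 49 to minute 58, minute 66 to minute 73, minute 127 to minute 138, minute 142 to minute 178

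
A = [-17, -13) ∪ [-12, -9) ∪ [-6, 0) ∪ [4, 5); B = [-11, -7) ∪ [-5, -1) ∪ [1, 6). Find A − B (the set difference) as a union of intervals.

[-17, -13) ∪ [-12, -11) ∪ [-6, -5) ∪ [-1, 0)

[-17, -13): nothing removed.
[-12, -9) \ B = [-12, -11).
[-6, 0) \ B = [-6, -5), [-1, 0).
[4, 5): entirely removed.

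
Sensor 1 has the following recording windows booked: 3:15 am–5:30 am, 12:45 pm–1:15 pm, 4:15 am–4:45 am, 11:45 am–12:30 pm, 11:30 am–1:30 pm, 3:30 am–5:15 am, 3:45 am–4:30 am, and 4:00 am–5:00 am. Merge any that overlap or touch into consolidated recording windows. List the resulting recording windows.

Sort by start: 3:15 am–5:30 am, 3:30 am–5:15 am, 3:45 am–4:30 am, 4:00 am–5:00 am, 4:15 am–4:45 am, 11:30 am–1:30 pm, 11:45 am–12:30 pm, 12:45 pm–1:15 pm.
3:30 am–5:15 am overlaps/touches 3:15 am–5:30 am → extend to 3:15 am–5:30 am.
3:45 am–4:30 am overlaps/touches 3:15 am–5:30 am → extend to 3:15 am–5:30 am.
4:00 am–5:00 am overlaps/touches 3:15 am–5:30 am → extend to 3:15 am–5:30 am.
4:15 am–4:45 am overlaps/touches 3:15 am–5:30 am → extend to 3:15 am–5:30 am.
11:30 am–1:30 pm is disjoint → start new block.
11:45 am–12:30 pm overlaps/touches 11:30 am–1:30 pm → extend to 11:30 am–1:30 pm.
12:45 pm–1:15 pm overlaps/touches 11:30 am–1:30 pm → extend to 11:30 am–1:30 pm.

3:15 am–5:30 am, 11:30 am–1:30 pm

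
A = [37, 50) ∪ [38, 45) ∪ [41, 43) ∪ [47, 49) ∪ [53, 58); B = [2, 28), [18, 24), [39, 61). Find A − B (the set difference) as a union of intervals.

First set merges to [37, 50), [53, 58).
Second set merges to [2, 28), [39, 61).
[37, 50) minus B → [37, 39).
[53, 58): fully covered by B → removed.

[37, 39)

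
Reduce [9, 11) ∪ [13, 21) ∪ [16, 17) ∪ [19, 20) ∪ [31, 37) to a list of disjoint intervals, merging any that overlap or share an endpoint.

[9, 11) ∪ [13, 21) ∪ [31, 37)

[13, 21) is disjoint → start new block.
[16, 17) overlaps/touches [13, 21) → extend to [13, 21).
[19, 20) overlaps/touches [13, 21) → extend to [13, 21).
[31, 37) is disjoint → start new block.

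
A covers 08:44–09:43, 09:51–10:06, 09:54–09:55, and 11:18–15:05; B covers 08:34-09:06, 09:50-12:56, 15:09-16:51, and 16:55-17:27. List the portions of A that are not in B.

First set merges to 08:44–09:43, 09:51–10:06, 11:18–15:05.
08:44–09:43 minus B → 09:06–09:43.
09:51–10:06: fully covered by B → removed.
11:18–15:05 minus B → 12:56–15:05.

09:06–09:43, 12:56–15:05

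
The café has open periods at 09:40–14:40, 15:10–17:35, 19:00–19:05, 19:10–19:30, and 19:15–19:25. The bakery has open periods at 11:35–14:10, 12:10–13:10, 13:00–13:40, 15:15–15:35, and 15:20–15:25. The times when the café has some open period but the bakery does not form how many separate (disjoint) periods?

A, merged: 09:40–14:40, 15:10–17:35, 19:00–19:05, 19:10–19:30.
B, merged: 11:35–14:10, 15:15–15:35.
A \ B = 09:40–11:35, 14:10–14:40, 15:10–15:15, 15:35–17:35, 19:00–19:05, 19:10–19:30.
That is 6 disjoint pieces.

6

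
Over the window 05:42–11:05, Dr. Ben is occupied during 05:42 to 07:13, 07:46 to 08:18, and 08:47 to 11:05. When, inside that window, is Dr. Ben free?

07:13-07:46, 08:18-08:47

The merged coverage is 05:42-07:13, 07:46-08:18, 08:47-11:05.
Complement within 05:42-11:05: 07:13-07:46, 08:18-08:47.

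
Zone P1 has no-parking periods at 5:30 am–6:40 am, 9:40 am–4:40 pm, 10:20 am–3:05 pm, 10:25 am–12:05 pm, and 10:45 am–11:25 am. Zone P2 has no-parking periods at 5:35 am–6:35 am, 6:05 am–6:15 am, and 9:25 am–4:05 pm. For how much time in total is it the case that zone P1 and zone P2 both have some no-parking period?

7 h 25 min

Merge the first list: 5:30 am-6:40 am, 9:40 am-4:40 pm.
Merge the second list: 5:35 am-6:35 am, 9:25 am-4:05 pm.
A ∩ B = 5:35 am-6:35 am, 9:40 am-4:05 pm.
Total: 1 h + 6 h 25 min = 7 h 25 min.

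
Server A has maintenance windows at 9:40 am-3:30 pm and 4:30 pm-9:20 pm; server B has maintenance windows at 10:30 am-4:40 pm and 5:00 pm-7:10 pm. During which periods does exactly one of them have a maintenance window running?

A but not B: 9:40 am–10:30 am, 4:40 pm–5:00 pm, 7:10 pm–9:20 pm.
B but not A: 3:30 pm–4:30 pm.
Combining gives A △ B.

9:40 am–10:30 am, 3:30 pm–4:30 pm, 4:40 pm–5:00 pm, 7:10 pm–9:20 pm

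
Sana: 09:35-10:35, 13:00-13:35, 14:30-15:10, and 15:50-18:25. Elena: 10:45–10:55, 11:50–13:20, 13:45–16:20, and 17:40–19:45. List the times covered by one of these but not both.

A but not B: 09:35–10:35, 13:20–13:35, 16:20–17:40.
B but not A: 10:45–10:55, 11:50–13:00, 13:45–14:30, 15:10–15:50, 18:25–19:45.
Combining gives A △ B.

09:35–10:35, 10:45–10:55, 11:50–13:00, 13:20–13:35, 13:45–14:30, 15:10–15:50, 16:20–17:40, 18:25–19:45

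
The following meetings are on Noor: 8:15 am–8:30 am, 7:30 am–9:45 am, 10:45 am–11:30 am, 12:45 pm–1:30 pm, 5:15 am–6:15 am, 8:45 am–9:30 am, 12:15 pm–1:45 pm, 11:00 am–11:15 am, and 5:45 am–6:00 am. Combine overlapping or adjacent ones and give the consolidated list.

5:15 am–6:15 am, 7:30 am–9:45 am, 10:45 am–11:30 am, 12:15 pm–1:45 pm

Sort by start: 5:15 am–6:15 am, 5:45 am–6:00 am, 7:30 am–9:45 am, 8:15 am–8:30 am, 8:45 am–9:30 am, 10:45 am–11:30 am, 11:00 am–11:15 am, 12:15 pm–1:45 pm, 12:45 pm–1:30 pm.
5:45 am–6:00 am overlaps/touches 5:15 am–6:15 am → extend to 5:15 am–6:15 am.
7:30 am–9:45 am is disjoint → start new block.
8:15 am–8:30 am overlaps/touches 7:30 am–9:45 am → extend to 7:30 am–9:45 am.
8:45 am–9:30 am overlaps/touches 7:30 am–9:45 am → extend to 7:30 am–9:45 am.
10:45 am–11:30 am is disjoint → start new block.
11:00 am–11:15 am overlaps/touches 10:45 am–11:30 am → extend to 10:45 am–11:30 am.
12:15 pm–1:45 pm is disjoint → start new block.
12:45 pm–1:30 pm overlaps/touches 12:15 pm–1:45 pm → extend to 12:15 pm–1:45 pm.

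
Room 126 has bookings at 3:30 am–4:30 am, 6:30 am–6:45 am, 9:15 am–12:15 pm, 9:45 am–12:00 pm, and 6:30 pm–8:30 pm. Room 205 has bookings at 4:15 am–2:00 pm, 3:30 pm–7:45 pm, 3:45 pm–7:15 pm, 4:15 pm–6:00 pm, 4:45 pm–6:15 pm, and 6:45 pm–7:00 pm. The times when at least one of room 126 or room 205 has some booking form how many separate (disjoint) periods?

A, merged: 3:30 am–4:30 am, 6:30 am–6:45 am, 9:15 am–12:15 pm, 6:30 pm–8:30 pm.
B, merged: 4:15 am–2:00 pm, 3:30 pm–7:45 pm.
A ∪ B = 3:30 am–2:00 pm, 3:30 pm–8:30 pm.
That is 2 disjoint pieces.

2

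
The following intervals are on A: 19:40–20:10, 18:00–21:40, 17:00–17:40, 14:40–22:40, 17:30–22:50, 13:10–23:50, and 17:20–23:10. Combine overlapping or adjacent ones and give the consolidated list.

13:10-23:50

Sort by start: 13:10-23:50, 14:40-22:40, 17:00-17:40, 17:20-23:10, 17:30-22:50, 18:00-21:40, 19:40-20:10.
14:40-22:40 overlaps/touches 13:10-23:50 → extend to 13:10-23:50.
17:00-17:40 overlaps/touches 13:10-23:50 → extend to 13:10-23:50.
17:20-23:10 overlaps/touches 13:10-23:50 → extend to 13:10-23:50.
17:30-22:50 overlaps/touches 13:10-23:50 → extend to 13:10-23:50.
18:00-21:40 overlaps/touches 13:10-23:50 → extend to 13:10-23:50.
19:40-20:10 overlaps/touches 13:10-23:50 → extend to 13:10-23:50.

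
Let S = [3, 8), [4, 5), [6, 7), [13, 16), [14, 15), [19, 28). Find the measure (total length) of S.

Merged: [3, 8), [13, 16), [19, 28).
Lengths: 5 + 3 + 9 = 17.

17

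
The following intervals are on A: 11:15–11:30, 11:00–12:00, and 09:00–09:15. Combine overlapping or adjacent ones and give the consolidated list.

Sort by start: 09:00–09:15, 11:00–12:00, 11:15–11:30.
11:00–12:00 is disjoint → start new block.
11:15–11:30 overlaps/touches 11:00–12:00 → extend to 11:00–12:00.

09:00–09:15, 11:00–12:00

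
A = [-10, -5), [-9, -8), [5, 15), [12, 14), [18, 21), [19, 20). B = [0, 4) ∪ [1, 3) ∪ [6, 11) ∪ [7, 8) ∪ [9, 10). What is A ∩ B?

[6, 11)

First set merges to [-10, -5), [5, 15), [18, 21).
Second set merges to [0, 4), [6, 11).
[-10, -5) falls entirely outside B.
[5, 15) overlaps B on [6, 11).
[18, 21) falls entirely outside B.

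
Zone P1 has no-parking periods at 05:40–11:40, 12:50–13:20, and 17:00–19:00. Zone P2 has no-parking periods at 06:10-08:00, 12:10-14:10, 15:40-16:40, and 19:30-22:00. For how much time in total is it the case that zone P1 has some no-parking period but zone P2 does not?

A \ B = 05:40–06:10, 08:00–11:40, 17:00–19:00.
Total: 30 min + 3 h 40 min + 2 h = 6 h 10 min.

6 h 10 min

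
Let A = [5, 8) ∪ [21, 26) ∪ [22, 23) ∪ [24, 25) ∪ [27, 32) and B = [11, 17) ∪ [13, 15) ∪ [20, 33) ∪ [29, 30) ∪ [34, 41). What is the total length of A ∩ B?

A, merged: [5, 8), [21, 26), [27, 32).
B, merged: [11, 17), [20, 33), [34, 41).
A ∩ B = [21, 26), [27, 32).
Total: 5 + 5 = 10.

10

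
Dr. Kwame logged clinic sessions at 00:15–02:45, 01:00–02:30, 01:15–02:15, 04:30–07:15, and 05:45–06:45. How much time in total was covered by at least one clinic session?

5 h 15 min

Merged: 00:15–02:45, 04:30–07:15.
Lengths: 2 h 30 min + 2 h 45 min = 5 h 15 min.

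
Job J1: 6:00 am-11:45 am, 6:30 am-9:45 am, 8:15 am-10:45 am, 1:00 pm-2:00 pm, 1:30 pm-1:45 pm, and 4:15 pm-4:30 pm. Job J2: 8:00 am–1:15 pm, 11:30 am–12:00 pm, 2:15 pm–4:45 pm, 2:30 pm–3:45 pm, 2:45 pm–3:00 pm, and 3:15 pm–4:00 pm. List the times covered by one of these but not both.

A, merged: 6:00 am–11:45 am, 1:00 pm–2:00 pm, 4:15 pm–4:30 pm.
B, merged: 8:00 am–1:15 pm, 2:15 pm–4:45 pm.
A \ B = 6:00 am–8:00 am, 1:15 pm–2:00 pm.
B \ A = 11:45 am–1:00 pm, 2:15 pm–4:15 pm, 4:30 pm–4:45 pm.
Union of the two gives the symmetric difference.

6:00 am–8:00 am, 11:45 am–1:00 pm, 1:15 pm–2:00 pm, 2:15 pm–4:15 pm, 4:30 pm–4:45 pm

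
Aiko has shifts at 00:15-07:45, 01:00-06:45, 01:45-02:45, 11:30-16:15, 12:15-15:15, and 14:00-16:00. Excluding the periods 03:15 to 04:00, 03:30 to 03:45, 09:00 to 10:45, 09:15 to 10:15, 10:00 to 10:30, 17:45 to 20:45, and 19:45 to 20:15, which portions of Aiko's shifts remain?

00:15-03:15, 04:00-07:45, 11:30-16:15

A, merged: 00:15-07:45, 11:30-16:15.
B, merged: 03:15-04:00, 09:00-10:45, 17:45-20:45.
00:15-07:45 minus B → 00:15-03:15, 04:00-07:45.
11:30-16:15: no B overlap → unchanged.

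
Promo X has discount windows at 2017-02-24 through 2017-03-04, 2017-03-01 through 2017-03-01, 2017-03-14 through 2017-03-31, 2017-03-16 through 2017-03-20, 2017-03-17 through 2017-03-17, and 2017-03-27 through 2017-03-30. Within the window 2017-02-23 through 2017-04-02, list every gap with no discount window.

2017-02-23 through 2017-02-23, 2017-03-05 through 2017-03-13, 2017-04-01 through 2017-04-02

The merged coverage is 2017-02-24 through 2017-03-04, 2017-03-14 through 2017-03-31.
Gaps within 2017-02-23 through 2017-04-02: 2017-02-23 through 2017-02-23, 2017-03-05 through 2017-03-13, 2017-04-01 through 2017-04-02.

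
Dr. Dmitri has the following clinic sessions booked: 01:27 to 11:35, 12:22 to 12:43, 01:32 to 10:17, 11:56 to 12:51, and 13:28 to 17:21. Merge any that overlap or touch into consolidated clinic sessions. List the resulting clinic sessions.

01:27–11:35, 11:56–12:51, 13:28–17:21

Sort by start: 01:27–11:35, 01:32–10:17, 11:56–12:51, 12:22–12:43, 13:28–17:21.
01:32–10:17 overlaps/touches 01:27–11:35 → extend to 01:27–11:35.
11:56–12:51 is disjoint → start new block.
12:22–12:43 overlaps/touches 11:56–12:51 → extend to 11:56–12:51.
13:28–17:21 is disjoint → start new block.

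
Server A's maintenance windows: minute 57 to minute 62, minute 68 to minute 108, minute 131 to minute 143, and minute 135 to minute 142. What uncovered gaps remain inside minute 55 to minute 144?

minute 55 to minute 57, minute 62 to minute 68, minute 108 to minute 131, minute 143 to minute 144

After merging, the occupied span is minute 57 to minute 62, minute 68 to minute 108, minute 131 to minute 143.
Uncovered inside minute 55 to minute 144: minute 55 to minute 57, minute 62 to minute 68, minute 108 to minute 131, minute 143 to minute 144.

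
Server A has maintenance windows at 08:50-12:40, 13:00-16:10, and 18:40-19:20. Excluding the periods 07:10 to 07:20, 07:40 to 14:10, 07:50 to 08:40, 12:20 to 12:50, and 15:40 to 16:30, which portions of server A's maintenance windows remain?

Merge the second list: 07:10–07:20, 07:40–14:10, 15:40–16:30.
08:50–12:40: entirely removed.
13:00–16:10 \ B = 14:10–15:40.
18:40–19:20: nothing removed.

14:10–15:40, 18:40–19:20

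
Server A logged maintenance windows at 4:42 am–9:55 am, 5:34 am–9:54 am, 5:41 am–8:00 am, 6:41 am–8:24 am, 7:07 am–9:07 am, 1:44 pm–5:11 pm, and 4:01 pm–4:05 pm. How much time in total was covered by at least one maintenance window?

Merged: 4:42 am–9:55 am, 1:44 pm–5:11 pm.
Lengths: 5 h 13 min + 3 h 27 min = 8 h 40 min.

8 h 40 min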